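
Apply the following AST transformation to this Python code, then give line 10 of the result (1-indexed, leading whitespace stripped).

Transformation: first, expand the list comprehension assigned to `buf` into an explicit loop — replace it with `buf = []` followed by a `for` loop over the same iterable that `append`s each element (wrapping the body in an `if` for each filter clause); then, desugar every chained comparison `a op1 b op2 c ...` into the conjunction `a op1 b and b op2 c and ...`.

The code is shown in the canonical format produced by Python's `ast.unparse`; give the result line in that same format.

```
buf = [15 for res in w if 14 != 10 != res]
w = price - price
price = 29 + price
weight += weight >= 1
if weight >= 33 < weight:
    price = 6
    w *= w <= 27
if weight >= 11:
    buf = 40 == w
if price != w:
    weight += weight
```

w *= w <= 27

Transformed code:
buf = []
for res in w:
    if 14 != 10 and 10 != res:
        buf.append(15)
w = price - price
price = 29 + price
weight += weight >= 1
if weight >= 33 and 33 < weight:
    price = 6
    w *= w <= 27
if weight >= 11:
    buf = 40 == w
if price != w:
    weight += weight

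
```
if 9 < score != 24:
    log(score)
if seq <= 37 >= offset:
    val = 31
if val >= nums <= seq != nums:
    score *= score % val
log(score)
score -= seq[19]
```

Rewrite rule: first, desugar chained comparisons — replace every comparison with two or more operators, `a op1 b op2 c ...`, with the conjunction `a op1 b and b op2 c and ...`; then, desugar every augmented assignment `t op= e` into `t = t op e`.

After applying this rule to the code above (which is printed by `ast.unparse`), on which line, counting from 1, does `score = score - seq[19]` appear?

8

Transformed code:
if 9 < score and score != 24:
    log(score)
if seq <= 37 and 37 >= offset:
    val = 31
if val >= nums and nums <= seq and (seq != nums):
    score = score * (score % val)
log(score)
score = score - seq[19]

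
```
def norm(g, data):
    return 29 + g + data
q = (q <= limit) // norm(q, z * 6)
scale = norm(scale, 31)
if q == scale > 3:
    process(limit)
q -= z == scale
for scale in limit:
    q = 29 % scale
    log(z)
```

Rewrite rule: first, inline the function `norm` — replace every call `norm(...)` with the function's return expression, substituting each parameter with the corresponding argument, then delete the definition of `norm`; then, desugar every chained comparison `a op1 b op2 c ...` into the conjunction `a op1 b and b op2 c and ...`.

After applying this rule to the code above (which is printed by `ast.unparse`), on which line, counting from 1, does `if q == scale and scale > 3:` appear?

Transformed code:
q = (q <= limit) // (29 + q + z * 6)
scale = 29 + scale + 31
if q == scale and scale > 3:
    process(limit)
q -= z == scale
for scale in limit:
    q = 29 % scale
    log(z)

3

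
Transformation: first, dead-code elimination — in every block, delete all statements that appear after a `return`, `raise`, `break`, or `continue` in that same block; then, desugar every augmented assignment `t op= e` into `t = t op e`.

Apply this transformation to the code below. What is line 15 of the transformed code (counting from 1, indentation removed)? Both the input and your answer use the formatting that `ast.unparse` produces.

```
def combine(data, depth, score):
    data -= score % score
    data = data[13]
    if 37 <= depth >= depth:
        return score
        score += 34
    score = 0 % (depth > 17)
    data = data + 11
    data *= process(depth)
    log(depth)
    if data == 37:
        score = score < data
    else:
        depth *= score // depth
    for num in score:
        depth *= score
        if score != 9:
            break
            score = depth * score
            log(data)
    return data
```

Transformed code:
def combine(data, depth, score):
    data = data - score % score
    data = data[13]
    if 37 <= depth >= depth:
        return score
    score = 0 % (depth > 17)
    data = data + 11
    data = data * process(depth)
    log(depth)
    if data == 37:
        score = score < data
    else:
        depth = depth * (score // depth)
    for num in score:
        depth = depth * score
        if score != 9:
            break
    return data

depth = depth * score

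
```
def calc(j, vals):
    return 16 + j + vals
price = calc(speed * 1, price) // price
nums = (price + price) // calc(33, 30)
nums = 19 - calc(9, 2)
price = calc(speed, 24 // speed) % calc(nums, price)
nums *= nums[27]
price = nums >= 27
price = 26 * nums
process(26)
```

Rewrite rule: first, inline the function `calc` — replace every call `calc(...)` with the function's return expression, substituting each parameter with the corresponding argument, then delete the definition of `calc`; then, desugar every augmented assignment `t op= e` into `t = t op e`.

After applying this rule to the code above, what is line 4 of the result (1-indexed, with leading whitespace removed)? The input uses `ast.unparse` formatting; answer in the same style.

Transformed code:
price = (16 + speed * 1 + price) // price
nums = (price + price) // (16 + 33 + 30)
nums = 19 - (16 + 9 + 2)
price = (16 + speed + 24 // speed) % (16 + nums + price)
nums = nums * nums[27]
price = nums >= 27
price = 26 * nums
process(26)

price = (16 + speed + 24 // speed) % (16 + nums + price)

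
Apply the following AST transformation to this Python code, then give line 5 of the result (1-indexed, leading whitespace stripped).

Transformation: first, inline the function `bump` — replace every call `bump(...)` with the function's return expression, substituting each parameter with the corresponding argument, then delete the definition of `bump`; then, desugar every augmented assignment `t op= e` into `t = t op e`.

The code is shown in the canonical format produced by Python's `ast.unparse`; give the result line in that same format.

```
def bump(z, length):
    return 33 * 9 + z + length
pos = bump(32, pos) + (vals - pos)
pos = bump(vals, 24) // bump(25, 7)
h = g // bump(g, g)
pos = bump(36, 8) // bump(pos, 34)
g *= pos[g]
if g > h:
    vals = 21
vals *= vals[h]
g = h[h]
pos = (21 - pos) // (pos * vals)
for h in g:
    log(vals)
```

Transformed code:
pos = 33 * 9 + 32 + pos + (vals - pos)
pos = (33 * 9 + vals + 24) // (33 * 9 + 25 + 7)
h = g // (33 * 9 + g + g)
pos = (33 * 9 + 36 + 8) // (33 * 9 + pos + 34)
g = g * pos[g]
if g > h:
    vals = 21
vals = vals * vals[h]
g = h[h]
pos = (21 - pos) // (pos * vals)
for h in g:
    log(vals)

g = g * pos[g]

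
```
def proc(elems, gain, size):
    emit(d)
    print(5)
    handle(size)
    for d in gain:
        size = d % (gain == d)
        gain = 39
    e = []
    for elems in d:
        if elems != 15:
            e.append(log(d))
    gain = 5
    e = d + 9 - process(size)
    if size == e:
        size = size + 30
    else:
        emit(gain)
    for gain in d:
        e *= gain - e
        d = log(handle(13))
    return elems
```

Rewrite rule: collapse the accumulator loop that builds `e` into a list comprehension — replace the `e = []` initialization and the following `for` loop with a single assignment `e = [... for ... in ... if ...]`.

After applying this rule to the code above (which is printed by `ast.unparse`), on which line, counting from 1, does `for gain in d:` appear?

Transformed code:
def proc(elems, gain, size):
    emit(d)
    print(5)
    handle(size)
    for d in gain:
        size = d % (gain == d)
        gain = 39
    e = [log(d) for elems in d if elems != 15]
    gain = 5
    e = d + 9 - process(size)
    if size == e:
        size = size + 30
    else:
        emit(gain)
    for gain in d:
        e *= gain - e
        d = log(handle(13))
    return elems

15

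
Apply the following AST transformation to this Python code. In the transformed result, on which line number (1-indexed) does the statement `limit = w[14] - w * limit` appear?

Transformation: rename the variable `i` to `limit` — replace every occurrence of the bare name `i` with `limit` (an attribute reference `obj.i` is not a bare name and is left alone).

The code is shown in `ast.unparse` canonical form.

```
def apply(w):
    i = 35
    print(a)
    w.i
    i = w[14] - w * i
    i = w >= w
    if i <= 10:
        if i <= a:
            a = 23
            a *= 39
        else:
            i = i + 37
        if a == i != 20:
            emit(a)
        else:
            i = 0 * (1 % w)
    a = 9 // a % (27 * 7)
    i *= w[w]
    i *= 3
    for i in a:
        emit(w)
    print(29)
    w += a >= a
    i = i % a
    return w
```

Transformed code:
def apply(w):
    limit = 35
    print(a)
    w.i
    limit = w[14] - w * limit
    limit = w >= w
    if limit <= 10:
        if limit <= a:
            a = 23
            a *= 39
        else:
            limit = limit + 37
        if a == limit != 20:
            emit(a)
        else:
            limit = 0 * (1 % w)
    a = 9 // a % (27 * 7)
    limit *= w[w]
    limit *= 3
    for limit in a:
        emit(w)
    print(29)
    w += a >= a
    limit = limit % a
    return w

5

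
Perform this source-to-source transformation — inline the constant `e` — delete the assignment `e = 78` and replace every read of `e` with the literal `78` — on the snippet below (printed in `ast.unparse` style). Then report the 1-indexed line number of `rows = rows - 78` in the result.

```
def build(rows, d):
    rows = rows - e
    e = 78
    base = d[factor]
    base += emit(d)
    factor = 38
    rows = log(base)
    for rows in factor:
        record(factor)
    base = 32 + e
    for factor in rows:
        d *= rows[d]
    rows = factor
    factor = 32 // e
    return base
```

2

Transformed code:
def build(rows, d):
    rows = rows - 78
    base = d[factor]
    base += emit(d)
    factor = 38
    rows = log(base)
    for rows in factor:
        record(factor)
    base = 32 + 78
    for factor in rows:
        d *= rows[d]
    rows = factor
    factor = 32 // 78
    return base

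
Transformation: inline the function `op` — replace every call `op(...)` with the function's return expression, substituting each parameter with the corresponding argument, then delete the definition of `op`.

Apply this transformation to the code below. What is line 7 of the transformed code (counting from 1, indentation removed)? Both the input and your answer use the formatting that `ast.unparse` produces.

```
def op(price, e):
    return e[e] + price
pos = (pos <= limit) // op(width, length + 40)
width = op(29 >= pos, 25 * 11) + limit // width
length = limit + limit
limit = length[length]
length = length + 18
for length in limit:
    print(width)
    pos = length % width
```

print(width)

Transformed code:
pos = (pos <= limit) // ((length + 40)[length + 40] + width)
width = (25 * 11)[25 * 11] + (29 >= pos) + limit // width
length = limit + limit
limit = length[length]
length = length + 18
for length in limit:
    print(width)
    pos = length % width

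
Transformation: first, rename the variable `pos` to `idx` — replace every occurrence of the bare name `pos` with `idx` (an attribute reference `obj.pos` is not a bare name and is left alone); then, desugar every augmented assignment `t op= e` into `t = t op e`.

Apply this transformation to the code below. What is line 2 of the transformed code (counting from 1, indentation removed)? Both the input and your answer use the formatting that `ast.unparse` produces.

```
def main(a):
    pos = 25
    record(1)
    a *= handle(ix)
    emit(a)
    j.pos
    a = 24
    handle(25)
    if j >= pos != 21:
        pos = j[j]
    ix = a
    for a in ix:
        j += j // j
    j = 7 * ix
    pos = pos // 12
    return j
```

idx = 25

Transformed code:
def main(a):
    idx = 25
    record(1)
    a = a * handle(ix)
    emit(a)
    j.pos
    a = 24
    handle(25)
    if j >= idx != 21:
        idx = j[j]
    ix = a
    for a in ix:
        j = j + j // j
    j = 7 * ix
    idx = idx // 12
    return j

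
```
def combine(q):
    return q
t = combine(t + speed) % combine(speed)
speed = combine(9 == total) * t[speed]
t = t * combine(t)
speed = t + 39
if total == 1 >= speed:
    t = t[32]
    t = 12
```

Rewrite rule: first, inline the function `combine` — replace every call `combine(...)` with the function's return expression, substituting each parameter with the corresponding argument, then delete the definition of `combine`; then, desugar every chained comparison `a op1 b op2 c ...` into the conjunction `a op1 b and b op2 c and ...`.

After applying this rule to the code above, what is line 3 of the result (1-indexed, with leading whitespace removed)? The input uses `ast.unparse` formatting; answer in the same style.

Transformed code:
t = (t + speed) % speed
speed = (9 == total) * t[speed]
t = t * t
speed = t + 39
if total == 1 and 1 >= speed:
    t = t[32]
    t = 12

t = t * t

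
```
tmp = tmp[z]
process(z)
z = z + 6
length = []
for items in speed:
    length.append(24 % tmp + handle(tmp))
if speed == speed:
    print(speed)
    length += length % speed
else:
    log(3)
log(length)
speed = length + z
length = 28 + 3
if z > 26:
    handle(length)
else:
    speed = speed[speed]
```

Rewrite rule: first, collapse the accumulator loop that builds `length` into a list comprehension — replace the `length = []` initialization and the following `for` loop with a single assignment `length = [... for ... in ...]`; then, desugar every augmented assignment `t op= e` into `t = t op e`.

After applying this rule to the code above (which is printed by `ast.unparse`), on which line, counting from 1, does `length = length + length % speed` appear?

Transformed code:
tmp = tmp[z]
process(z)
z = z + 6
length = [24 % tmp + handle(tmp) for items in speed]
if speed == speed:
    print(speed)
    length = length + length % speed
else:
    log(3)
log(length)
speed = length + z
length = 28 + 3
if z > 26:
    handle(length)
else:
    speed = speed[speed]

7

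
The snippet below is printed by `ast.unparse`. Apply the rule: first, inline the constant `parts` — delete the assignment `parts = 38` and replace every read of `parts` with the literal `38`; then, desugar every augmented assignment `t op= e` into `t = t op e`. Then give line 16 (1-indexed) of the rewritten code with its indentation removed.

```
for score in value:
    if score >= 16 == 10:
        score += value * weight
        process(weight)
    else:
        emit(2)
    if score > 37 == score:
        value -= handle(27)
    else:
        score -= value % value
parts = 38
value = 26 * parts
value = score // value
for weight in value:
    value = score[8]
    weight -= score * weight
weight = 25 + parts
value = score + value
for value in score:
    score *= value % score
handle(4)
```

Transformed code:
for score in value:
    if score >= 16 == 10:
        score = score + value * weight
        process(weight)
    else:
        emit(2)
    if score > 37 == score:
        value = value - handle(27)
    else:
        score = score - value % value
value = 26 * 38
value = score // value
for weight in value:
    value = score[8]
    weight = weight - score * weight
weight = 25 + 38
value = score + value
for value in score:
    score = score * (value % score)
handle(4)

weight = 25 + 38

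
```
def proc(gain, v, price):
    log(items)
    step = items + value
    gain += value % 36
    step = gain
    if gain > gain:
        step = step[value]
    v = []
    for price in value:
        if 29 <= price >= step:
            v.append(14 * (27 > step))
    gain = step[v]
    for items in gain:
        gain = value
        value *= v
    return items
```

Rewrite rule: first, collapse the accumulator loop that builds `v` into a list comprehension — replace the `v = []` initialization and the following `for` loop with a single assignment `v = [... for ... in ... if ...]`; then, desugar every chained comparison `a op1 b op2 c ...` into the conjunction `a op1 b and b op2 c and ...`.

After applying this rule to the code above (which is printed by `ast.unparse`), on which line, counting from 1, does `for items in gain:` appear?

10

Transformed code:
def proc(gain, v, price):
    log(items)
    step = items + value
    gain += value % 36
    step = gain
    if gain > gain:
        step = step[value]
    v = [14 * (27 > step) for price in value if 29 <= price and price >= step]
    gain = step[v]
    for items in gain:
        gain = value
        value *= v
    return items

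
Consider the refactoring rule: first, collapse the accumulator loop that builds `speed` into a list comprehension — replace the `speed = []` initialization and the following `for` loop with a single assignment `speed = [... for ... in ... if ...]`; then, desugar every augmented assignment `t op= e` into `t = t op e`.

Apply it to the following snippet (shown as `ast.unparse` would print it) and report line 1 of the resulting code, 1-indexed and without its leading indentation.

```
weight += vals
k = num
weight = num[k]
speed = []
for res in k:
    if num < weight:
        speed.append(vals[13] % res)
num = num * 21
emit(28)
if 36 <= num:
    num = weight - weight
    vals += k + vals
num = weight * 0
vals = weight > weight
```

Transformed code:
weight = weight + vals
k = num
weight = num[k]
speed = [vals[13] % res for res in k if num < weight]
num = num * 21
emit(28)
if 36 <= num:
    num = weight - weight
    vals = vals + (k + vals)
num = weight * 0
vals = weight > weight

weight = weight + vals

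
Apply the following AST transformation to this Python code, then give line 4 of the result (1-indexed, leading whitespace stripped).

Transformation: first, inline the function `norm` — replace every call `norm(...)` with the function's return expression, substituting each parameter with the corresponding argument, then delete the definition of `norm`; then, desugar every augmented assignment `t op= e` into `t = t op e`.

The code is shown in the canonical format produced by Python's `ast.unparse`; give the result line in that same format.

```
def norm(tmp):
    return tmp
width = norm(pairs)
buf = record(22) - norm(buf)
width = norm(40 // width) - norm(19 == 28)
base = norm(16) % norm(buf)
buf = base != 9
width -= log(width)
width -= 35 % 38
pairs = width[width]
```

base = 16 % buf

Transformed code:
width = pairs
buf = record(22) - buf
width = 40 // width - (19 == 28)
base = 16 % buf
buf = base != 9
width = width - log(width)
width = width - 35 % 38
pairs = width[width]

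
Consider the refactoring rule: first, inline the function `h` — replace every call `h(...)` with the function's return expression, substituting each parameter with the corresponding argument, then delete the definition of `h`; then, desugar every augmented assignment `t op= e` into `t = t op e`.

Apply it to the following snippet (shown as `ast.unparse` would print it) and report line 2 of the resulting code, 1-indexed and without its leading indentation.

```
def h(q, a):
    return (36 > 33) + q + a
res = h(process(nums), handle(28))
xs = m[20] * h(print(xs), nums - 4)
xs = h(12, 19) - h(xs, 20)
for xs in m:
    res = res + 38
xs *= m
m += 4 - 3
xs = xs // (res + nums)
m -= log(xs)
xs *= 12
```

xs = m[20] * ((36 > 33) + print(xs) + (nums - 4))

Transformed code:
res = (36 > 33) + process(nums) + handle(28)
xs = m[20] * ((36 > 33) + print(xs) + (nums - 4))
xs = (36 > 33) + 12 + 19 - ((36 > 33) + xs + 20)
for xs in m:
    res = res + 38
xs = xs * m
m = m + (4 - 3)
xs = xs // (res + nums)
m = m - log(xs)
xs = xs * 12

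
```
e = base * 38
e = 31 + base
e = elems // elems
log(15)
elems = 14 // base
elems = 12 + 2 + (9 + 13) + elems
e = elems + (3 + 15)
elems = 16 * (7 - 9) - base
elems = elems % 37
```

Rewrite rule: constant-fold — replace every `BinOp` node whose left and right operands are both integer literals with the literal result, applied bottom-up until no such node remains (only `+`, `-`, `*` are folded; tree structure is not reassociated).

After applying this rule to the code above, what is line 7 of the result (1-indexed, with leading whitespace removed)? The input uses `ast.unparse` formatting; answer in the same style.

e = elems + 18

Transformed code:
e = base * 38
e = 31 + base
e = elems // elems
log(15)
elems = 14 // base
elems = 36 + elems
e = elems + 18
elems = -32 - base
elems = elems % 37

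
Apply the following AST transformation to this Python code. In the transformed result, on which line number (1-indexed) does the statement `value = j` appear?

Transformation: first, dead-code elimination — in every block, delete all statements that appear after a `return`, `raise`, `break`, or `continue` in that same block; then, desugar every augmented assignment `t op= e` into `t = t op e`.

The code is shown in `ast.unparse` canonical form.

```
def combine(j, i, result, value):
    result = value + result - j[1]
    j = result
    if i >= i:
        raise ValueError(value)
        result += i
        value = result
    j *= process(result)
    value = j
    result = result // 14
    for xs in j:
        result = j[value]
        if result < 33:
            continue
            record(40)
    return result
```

7

Transformed code:
def combine(j, i, result, value):
    result = value + result - j[1]
    j = result
    if i >= i:
        raise ValueError(value)
    j = j * process(result)
    value = j
    result = result // 14
    for xs in j:
        result = j[value]
        if result < 33:
            continue
    return result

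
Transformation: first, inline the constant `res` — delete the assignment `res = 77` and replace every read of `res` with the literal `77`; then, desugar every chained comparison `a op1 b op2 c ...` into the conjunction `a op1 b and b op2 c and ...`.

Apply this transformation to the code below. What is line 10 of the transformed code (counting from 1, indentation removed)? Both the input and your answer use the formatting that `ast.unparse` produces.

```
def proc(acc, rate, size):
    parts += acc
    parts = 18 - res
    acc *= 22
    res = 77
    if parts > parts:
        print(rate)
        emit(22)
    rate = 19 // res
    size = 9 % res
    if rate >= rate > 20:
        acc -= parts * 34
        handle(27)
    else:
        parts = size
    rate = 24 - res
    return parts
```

if rate >= rate and rate > 20:

Transformed code:
def proc(acc, rate, size):
    parts += acc
    parts = 18 - 77
    acc *= 22
    if parts > parts:
        print(rate)
        emit(22)
    rate = 19 // 77
    size = 9 % 77
    if rate >= rate and rate > 20:
        acc -= parts * 34
        handle(27)
    else:
        parts = size
    rate = 24 - 77
    return parts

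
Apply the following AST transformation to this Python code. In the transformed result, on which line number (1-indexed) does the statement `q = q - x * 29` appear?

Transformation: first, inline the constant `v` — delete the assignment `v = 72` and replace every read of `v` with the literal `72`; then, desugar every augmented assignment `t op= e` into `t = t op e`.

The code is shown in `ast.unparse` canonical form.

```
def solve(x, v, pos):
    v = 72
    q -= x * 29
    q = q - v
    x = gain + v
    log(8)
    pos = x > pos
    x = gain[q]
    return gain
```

Transformed code:
def solve(x, v, pos):
    q = q - x * 29
    q = q - 72
    x = gain + 72
    log(8)
    pos = x > pos
    x = gain[q]
    return gain

2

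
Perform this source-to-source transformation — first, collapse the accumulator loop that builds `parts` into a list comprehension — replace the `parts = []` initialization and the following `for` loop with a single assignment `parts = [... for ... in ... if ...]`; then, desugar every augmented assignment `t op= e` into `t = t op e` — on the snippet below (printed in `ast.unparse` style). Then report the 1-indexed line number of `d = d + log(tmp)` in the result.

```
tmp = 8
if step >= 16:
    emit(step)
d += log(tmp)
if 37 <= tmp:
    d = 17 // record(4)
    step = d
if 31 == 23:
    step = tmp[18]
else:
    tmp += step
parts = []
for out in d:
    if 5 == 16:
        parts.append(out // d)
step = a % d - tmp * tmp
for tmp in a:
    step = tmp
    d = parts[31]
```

4

Transformed code:
tmp = 8
if step >= 16:
    emit(step)
d = d + log(tmp)
if 37 <= tmp:
    d = 17 // record(4)
    step = d
if 31 == 23:
    step = tmp[18]
else:
    tmp = tmp + step
parts = [out // d for out in d if 5 == 16]
step = a % d - tmp * tmp
for tmp in a:
    step = tmp
    d = parts[31]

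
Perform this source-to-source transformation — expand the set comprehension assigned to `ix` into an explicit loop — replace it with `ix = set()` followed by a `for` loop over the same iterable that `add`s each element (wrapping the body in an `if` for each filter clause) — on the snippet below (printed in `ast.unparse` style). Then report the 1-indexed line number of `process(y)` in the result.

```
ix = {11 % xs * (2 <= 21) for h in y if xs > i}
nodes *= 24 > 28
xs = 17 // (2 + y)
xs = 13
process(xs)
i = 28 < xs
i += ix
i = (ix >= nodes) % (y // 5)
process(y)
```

Transformed code:
ix = set()
for h in y:
    if xs > i:
        ix.add(11 % xs * (2 <= 21))
nodes *= 24 > 28
xs = 17 // (2 + y)
xs = 13
process(xs)
i = 28 < xs
i += ix
i = (ix >= nodes) % (y // 5)
process(y)

12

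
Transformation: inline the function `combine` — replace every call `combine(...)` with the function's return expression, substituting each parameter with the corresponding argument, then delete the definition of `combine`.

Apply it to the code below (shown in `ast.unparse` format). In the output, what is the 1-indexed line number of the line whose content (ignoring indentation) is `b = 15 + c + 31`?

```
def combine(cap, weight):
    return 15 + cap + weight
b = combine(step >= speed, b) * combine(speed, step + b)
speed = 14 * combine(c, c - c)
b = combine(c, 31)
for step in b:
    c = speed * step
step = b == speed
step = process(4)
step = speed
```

Transformed code:
b = (15 + (step >= speed) + b) * (15 + speed + (step + b))
speed = 14 * (15 + c + (c - c))
b = 15 + c + 31
for step in b:
    c = speed * step
step = b == speed
step = process(4)
step = speed

3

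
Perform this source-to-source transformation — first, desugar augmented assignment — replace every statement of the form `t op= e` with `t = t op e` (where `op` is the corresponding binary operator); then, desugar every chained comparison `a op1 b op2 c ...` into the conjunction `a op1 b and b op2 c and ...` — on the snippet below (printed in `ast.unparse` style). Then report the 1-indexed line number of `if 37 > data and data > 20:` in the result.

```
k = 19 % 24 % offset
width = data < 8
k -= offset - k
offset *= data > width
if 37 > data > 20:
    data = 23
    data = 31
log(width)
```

Transformed code:
k = 19 % 24 % offset
width = data < 8
k = k - (offset - k)
offset = offset * (data > width)
if 37 > data and data > 20:
    data = 23
    data = 31
log(width)

5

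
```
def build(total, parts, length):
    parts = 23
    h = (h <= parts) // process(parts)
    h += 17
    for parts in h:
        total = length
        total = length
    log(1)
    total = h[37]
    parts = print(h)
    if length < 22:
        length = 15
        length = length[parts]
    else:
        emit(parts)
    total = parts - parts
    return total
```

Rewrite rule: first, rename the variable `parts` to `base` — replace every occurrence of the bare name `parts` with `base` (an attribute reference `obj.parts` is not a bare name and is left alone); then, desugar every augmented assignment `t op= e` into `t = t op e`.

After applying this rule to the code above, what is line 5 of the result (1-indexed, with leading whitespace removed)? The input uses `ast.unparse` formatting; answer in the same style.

Transformed code:
def build(total, base, length):
    base = 23
    h = (h <= base) // process(base)
    h = h + 17
    for base in h:
        total = length
        total = length
    log(1)
    total = h[37]
    base = print(h)
    if length < 22:
        length = 15
        length = length[base]
    else:
        emit(base)
    total = base - base
    return total

for base in h:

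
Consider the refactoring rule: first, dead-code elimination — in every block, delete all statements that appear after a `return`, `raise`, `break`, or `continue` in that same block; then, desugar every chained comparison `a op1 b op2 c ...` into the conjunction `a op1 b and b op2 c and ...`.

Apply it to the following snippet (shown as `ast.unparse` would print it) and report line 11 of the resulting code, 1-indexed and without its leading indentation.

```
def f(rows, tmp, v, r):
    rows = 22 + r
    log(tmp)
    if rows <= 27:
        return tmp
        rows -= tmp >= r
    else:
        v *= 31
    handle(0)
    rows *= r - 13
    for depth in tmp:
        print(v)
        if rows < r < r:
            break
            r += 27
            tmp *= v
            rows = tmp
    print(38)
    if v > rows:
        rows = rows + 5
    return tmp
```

print(v)

Transformed code:
def f(rows, tmp, v, r):
    rows = 22 + r
    log(tmp)
    if rows <= 27:
        return tmp
    else:
        v *= 31
    handle(0)
    rows *= r - 13
    for depth in tmp:
        print(v)
        if rows < r and r < r:
            break
    print(38)
    if v > rows:
        rows = rows + 5
    return tmp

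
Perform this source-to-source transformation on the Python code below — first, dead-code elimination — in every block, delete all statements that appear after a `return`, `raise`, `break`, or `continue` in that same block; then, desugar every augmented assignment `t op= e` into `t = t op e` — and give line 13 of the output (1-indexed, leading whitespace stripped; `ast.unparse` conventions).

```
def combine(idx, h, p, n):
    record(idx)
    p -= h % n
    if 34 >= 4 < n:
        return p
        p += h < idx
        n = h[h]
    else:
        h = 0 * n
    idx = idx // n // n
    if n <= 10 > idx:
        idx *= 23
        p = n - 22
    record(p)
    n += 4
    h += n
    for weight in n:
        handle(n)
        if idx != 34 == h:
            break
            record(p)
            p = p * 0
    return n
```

n = n + 4

Transformed code:
def combine(idx, h, p, n):
    record(idx)
    p = p - h % n
    if 34 >= 4 < n:
        return p
    else:
        h = 0 * n
    idx = idx // n // n
    if n <= 10 > idx:
        idx = idx * 23
        p = n - 22
    record(p)
    n = n + 4
    h = h + n
    for weight in n:
        handle(n)
        if idx != 34 == h:
            break
    return n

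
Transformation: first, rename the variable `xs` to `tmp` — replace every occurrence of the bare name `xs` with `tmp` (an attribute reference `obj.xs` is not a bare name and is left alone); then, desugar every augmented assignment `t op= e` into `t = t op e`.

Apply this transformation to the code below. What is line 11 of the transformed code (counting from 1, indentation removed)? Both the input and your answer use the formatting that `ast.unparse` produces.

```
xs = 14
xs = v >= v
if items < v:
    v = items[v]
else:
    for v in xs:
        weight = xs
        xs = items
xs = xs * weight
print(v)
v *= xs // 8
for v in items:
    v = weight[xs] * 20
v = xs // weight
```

v = v * (tmp // 8)

Transformed code:
tmp = 14
tmp = v >= v
if items < v:
    v = items[v]
else:
    for v in tmp:
        weight = tmp
        tmp = items
tmp = tmp * weight
print(v)
v = v * (tmp // 8)
for v in items:
    v = weight[tmp] * 20
v = tmp // weight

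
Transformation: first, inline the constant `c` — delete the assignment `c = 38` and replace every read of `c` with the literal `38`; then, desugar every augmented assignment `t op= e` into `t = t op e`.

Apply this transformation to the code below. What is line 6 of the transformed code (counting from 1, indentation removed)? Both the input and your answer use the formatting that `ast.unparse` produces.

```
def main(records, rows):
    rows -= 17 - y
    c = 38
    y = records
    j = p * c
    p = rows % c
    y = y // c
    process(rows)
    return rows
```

y = y // 38

Transformed code:
def main(records, rows):
    rows = rows - (17 - y)
    y = records
    j = p * 38
    p = rows % 38
    y = y // 38
    process(rows)
    return rows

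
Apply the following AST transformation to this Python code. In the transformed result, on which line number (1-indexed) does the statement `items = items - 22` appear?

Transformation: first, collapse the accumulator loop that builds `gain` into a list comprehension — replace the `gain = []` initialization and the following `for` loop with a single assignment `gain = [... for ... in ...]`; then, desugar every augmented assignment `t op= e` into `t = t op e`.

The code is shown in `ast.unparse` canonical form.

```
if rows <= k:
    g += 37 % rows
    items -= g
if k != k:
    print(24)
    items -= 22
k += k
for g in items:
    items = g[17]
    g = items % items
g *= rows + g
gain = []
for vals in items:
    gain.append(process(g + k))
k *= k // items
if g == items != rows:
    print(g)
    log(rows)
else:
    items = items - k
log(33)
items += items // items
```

6

Transformed code:
if rows <= k:
    g = g + 37 % rows
    items = items - g
if k != k:
    print(24)
    items = items - 22
k = k + k
for g in items:
    items = g[17]
    g = items % items
g = g * (rows + g)
gain = [process(g + k) for vals in items]
k = k * (k // items)
if g == items != rows:
    print(g)
    log(rows)
else:
    items = items - k
log(33)
items = items + items // items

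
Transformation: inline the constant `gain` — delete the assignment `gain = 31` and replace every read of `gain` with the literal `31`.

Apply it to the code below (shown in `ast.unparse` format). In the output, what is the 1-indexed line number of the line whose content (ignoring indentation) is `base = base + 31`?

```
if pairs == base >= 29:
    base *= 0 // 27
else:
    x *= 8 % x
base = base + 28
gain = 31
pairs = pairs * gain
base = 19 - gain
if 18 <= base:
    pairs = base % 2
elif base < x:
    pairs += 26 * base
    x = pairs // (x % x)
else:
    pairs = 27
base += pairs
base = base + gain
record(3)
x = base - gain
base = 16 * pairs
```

16

Transformed code:
if pairs == base >= 29:
    base *= 0 // 27
else:
    x *= 8 % x
base = base + 28
pairs = pairs * 31
base = 19 - 31
if 18 <= base:
    pairs = base % 2
elif base < x:
    pairs += 26 * base
    x = pairs // (x % x)
else:
    pairs = 27
base += pairs
base = base + 31
record(3)
x = base - 31
base = 16 * pairs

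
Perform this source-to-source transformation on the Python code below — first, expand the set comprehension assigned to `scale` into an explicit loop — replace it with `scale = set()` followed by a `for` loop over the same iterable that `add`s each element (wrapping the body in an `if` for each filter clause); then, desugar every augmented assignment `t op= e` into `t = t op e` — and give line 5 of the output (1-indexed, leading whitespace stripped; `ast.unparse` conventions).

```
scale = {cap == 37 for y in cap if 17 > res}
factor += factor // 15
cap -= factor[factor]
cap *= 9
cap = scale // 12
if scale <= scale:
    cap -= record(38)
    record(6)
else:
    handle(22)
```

factor = factor + factor // 15

Transformed code:
scale = set()
for y in cap:
    if 17 > res:
        scale.add(cap == 37)
factor = factor + factor // 15
cap = cap - factor[factor]
cap = cap * 9
cap = scale // 12
if scale <= scale:
    cap = cap - record(38)
    record(6)
else:
    handle(22)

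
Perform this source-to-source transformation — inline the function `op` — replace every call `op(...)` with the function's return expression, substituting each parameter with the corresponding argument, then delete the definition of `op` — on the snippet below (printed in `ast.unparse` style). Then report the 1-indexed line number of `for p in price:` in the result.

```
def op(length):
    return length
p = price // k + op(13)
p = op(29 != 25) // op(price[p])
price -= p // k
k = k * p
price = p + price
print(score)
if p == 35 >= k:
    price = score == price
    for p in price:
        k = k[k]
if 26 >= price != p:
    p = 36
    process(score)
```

9

Transformed code:
p = price // k + 13
p = (29 != 25) // price[p]
price -= p // k
k = k * p
price = p + price
print(score)
if p == 35 >= k:
    price = score == price
    for p in price:
        k = k[k]
if 26 >= price != p:
    p = 36
    process(score)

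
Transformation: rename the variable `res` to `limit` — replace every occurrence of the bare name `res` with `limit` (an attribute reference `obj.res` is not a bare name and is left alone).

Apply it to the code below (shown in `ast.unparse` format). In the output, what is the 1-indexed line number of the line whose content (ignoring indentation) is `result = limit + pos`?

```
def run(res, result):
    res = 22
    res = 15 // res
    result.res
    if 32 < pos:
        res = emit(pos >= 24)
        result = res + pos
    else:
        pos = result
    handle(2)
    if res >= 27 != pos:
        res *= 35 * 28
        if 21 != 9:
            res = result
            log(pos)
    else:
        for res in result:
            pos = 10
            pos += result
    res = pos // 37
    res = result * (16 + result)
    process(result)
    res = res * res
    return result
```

7

Transformed code:
def run(limit, result):
    limit = 22
    limit = 15 // limit
    result.res
    if 32 < pos:
        limit = emit(pos >= 24)
        result = limit + pos
    else:
        pos = result
    handle(2)
    if limit >= 27 != pos:
        limit *= 35 * 28
        if 21 != 9:
            limit = result
            log(pos)
    else:
        for limit in result:
            pos = 10
            pos += result
    limit = pos // 37
    limit = result * (16 + result)
    process(result)
    limit = limit * limit
    return result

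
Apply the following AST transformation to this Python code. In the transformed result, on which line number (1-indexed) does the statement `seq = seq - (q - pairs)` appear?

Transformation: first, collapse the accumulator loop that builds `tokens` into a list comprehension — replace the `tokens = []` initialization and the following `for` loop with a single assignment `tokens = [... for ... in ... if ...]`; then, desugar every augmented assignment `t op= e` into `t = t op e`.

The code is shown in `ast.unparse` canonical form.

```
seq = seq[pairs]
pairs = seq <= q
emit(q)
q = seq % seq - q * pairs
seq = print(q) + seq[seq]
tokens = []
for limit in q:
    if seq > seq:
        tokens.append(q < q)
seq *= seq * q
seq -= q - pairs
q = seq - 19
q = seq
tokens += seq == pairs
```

Transformed code:
seq = seq[pairs]
pairs = seq <= q
emit(q)
q = seq % seq - q * pairs
seq = print(q) + seq[seq]
tokens = [q < q for limit in q if seq > seq]
seq = seq * (seq * q)
seq = seq - (q - pairs)
q = seq - 19
q = seq
tokens = tokens + (seq == pairs)

8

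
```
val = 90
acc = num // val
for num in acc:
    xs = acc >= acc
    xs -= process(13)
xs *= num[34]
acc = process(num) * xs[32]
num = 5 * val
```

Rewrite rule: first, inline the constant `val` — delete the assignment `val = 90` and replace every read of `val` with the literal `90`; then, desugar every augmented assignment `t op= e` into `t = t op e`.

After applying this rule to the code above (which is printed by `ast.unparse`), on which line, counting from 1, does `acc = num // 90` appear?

1

Transformed code:
acc = num // 90
for num in acc:
    xs = acc >= acc
    xs = xs - process(13)
xs = xs * num[34]
acc = process(num) * xs[32]
num = 5 * 90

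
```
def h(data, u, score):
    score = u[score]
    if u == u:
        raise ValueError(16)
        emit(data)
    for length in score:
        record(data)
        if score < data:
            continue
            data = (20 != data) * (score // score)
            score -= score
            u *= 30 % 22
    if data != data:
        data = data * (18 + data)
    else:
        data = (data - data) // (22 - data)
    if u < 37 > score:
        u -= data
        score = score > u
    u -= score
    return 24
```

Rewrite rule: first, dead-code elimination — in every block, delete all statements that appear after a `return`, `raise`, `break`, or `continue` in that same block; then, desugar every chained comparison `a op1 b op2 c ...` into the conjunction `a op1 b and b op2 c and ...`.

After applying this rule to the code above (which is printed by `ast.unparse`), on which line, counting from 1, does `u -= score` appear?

16

Transformed code:
def h(data, u, score):
    score = u[score]
    if u == u:
        raise ValueError(16)
    for length in score:
        record(data)
        if score < data:
            continue
    if data != data:
        data = data * (18 + data)
    else:
        data = (data - data) // (22 - data)
    if u < 37 and 37 > score:
        u -= data
        score = score > u
    u -= score
    return 24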